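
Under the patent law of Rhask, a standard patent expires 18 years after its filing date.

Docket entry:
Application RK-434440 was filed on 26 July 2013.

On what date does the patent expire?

Filing date + 18 years → 26 July 2031.

July 26, 2031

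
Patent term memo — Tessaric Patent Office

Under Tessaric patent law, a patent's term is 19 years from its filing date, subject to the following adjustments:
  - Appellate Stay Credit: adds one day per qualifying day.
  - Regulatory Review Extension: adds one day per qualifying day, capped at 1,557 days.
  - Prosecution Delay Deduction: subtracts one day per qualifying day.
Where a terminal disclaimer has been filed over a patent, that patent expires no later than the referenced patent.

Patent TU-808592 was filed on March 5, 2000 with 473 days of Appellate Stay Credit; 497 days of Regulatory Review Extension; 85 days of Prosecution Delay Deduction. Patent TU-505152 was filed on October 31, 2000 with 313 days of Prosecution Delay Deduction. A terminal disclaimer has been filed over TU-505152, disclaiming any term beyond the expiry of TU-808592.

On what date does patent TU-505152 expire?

December 22, 2018

Natural term of TU-505152:
  Base: filing + 19 years → 31 October 2019.
  Prosecution Delay Deduction: −313 days → 22 December 2018.
Expiry of referenced patent TU-808592:
  Base: filing + 19 years → 5 March 2019.
  Appellate Stay Credit: +473 days → 20 June 2020.
  Regulatory Review Extension: 497 days (within the 1557-day cap) → +497 days → 30 October 2021.
  Prosecution Delay Deduction: −85 days → 6 August 2021.
Terminal disclaimer: TU-505152 expires on the earlier of 22 December 2018 and 6 August 2021.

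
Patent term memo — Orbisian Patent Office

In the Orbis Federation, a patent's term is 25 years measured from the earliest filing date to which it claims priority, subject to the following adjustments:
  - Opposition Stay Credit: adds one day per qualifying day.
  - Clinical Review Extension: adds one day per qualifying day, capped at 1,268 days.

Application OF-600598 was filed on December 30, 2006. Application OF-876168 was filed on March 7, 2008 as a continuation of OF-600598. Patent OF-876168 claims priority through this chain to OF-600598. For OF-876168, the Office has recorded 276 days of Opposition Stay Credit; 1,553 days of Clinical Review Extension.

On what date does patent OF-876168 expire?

2036-03-22

Earliest priority filing: 30 December 2006.
Base term: 30 December 2006 + 25 years → 30 December 2031.
Opposition Stay Credit: +276 days → 1 October 2032.
Clinical Review Extension: 1553 days claimed exceeds the 1268-day cap, so +1268 days → 22 March 2036.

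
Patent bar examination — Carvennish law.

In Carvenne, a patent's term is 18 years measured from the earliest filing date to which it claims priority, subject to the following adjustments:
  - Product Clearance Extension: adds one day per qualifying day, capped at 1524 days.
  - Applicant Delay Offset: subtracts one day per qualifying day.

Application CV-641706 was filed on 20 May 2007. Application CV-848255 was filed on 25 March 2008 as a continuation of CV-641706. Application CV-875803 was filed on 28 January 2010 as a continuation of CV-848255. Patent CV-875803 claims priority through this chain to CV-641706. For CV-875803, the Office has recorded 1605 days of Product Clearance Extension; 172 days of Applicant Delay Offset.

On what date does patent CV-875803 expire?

Earliest priority filing: 20 May 2007.
Base term: 20 May 2007 + 18 years → 20 May 2025.
Product Clearance Extension: 1605 days claimed exceeds the 1524-day cap, so +1524 days → 22 July 2029.
Applicant Delay Offset: −172 days → 31 January 2029.

January 31, 2029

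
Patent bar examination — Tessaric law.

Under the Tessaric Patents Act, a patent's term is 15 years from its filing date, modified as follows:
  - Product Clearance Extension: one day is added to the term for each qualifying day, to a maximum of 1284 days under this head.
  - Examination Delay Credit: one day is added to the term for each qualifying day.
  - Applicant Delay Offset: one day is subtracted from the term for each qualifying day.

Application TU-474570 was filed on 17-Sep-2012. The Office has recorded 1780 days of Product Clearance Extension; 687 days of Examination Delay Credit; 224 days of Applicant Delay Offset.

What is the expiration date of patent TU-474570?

June 29, 2032

Base term: filing date + 15 years → 17 September 2027.
Product Clearance Extension: 1780 days claimed exceeds the 1284-day cap, so +1284 days → 24 March 2031.
Examination Delay Credit: +687 days → 8 February 2033.
Applicant Delay Offset: −224 days → 29 June 2032.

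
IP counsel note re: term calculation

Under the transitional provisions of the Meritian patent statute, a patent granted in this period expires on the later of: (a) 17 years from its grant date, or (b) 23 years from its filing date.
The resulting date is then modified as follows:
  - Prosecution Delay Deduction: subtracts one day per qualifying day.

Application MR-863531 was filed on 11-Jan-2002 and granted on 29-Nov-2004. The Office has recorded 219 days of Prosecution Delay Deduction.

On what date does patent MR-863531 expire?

(a) grant + 17 years → 29 November 2021.
(b) filing + 23 years → 11 January 2025.
Later of the two: 11 January 2025.
Prosecution Delay Deduction: −219 days → 6 June 2024.

2024-06-06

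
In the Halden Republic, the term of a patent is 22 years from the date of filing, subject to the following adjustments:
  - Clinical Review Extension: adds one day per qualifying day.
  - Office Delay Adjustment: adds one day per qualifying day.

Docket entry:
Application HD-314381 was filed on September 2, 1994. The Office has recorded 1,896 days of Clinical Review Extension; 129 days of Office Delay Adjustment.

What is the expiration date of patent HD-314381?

Base term: filing date + 22 years → 2 September 2016.
Clinical Review Extension: +1896 days → 11 November 2021.
Office Delay Adjustment: +129 days → 20 March 2022.

March 20, 2022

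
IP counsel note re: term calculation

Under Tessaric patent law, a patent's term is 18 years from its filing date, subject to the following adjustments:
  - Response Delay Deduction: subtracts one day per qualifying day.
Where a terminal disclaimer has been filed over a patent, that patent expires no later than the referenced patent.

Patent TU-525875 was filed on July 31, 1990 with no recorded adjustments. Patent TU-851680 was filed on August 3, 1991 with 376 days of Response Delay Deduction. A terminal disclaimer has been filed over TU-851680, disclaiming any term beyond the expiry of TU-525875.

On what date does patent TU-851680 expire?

2008-07-23

Natural term of TU-851680:
  Base: filing + 18 years → 3 August 2009.
  Response Delay Deduction: −376 days → 23 July 2008.
Expiry of referenced patent TU-525875:
  Base: filing + 18 years → 31 July 2008.
Terminal disclaimer: TU-851680 expires on the earlier of 23 July 2008 and 31 July 2008.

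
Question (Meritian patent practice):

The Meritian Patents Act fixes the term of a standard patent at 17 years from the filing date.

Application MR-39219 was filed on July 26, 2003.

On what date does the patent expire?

2020-07-26

Filing date + 17 years → 26 July 2020.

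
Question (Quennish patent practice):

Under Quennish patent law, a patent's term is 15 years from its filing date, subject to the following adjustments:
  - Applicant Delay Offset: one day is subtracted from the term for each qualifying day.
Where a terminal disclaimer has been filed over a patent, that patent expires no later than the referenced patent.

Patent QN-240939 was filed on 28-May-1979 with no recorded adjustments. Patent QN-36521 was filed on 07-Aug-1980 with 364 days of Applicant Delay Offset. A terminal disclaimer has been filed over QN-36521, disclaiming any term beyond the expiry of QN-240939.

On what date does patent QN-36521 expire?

1994-05-28

Natural term of QN-36521:
  Base: filing + 15 years → 7 August 1995.
  Applicant Delay Offset: −364 days → 8 August 1994.
Expiry of referenced patent QN-240939:
  Base: filing + 15 years → 28 May 1994.
Terminal disclaimer: QN-36521 expires on the earlier of 8 August 1994 and 28 May 1994.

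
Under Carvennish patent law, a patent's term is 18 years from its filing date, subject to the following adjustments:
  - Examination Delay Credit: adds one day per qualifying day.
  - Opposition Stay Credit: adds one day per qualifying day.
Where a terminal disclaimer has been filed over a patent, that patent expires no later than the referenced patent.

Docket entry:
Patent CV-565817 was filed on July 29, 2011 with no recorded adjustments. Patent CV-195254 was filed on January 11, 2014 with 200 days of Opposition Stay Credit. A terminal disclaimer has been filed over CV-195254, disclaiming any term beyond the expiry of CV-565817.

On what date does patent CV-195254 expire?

2029-07-29

Natural term of CV-195254:
  Base: filing + 18 years → 11 January 2032.
  Opposition Stay Credit: +200 days → 29 July 2032.
Expiry of referenced patent CV-565817:
  Base: filing + 18 years → 29 July 2029.
Terminal disclaimer: CV-195254 expires on the earlier of 29 July 2032 and 29 July 2029.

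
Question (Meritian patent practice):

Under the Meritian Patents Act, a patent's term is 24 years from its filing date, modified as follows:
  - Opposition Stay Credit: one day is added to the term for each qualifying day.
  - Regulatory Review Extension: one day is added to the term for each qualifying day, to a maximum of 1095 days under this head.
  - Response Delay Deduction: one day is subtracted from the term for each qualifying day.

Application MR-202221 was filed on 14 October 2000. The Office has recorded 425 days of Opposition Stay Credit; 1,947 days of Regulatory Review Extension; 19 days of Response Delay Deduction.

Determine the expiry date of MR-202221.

Base term: filing date + 24 years → 14 October 2024.
Opposition Stay Credit: +425 days → 13 December 2025.
Regulatory Review Extension: 1947 days claimed exceeds the 1095-day cap, so +1095 days → 12 December 2028.
Response Delay Deduction: −19 days → 23 November 2028.

November 23, 2028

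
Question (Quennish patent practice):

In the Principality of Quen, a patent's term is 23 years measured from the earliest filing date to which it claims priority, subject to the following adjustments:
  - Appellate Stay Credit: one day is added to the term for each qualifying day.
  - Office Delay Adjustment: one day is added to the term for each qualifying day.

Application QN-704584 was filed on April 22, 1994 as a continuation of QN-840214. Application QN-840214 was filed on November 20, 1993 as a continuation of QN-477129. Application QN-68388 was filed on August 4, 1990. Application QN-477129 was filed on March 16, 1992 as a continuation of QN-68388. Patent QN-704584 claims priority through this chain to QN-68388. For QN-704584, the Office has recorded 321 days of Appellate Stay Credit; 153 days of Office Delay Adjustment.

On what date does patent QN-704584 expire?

Earliest priority filing: 4 August 1990.
Base term: 4 August 1990 + 23 years → 4 August 2013.
Appellate Stay Credit: +321 days → 21 June 2014.
Office Delay Adjustment: +153 days → 21 November 2014.

2014-11-21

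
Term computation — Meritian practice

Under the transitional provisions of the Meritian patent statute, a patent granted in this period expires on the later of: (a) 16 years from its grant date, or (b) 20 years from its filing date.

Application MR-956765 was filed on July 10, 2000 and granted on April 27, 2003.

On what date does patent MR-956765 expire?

(a) grant + 16 years → 27 April 2019.
(b) filing + 20 years → 10 July 2020.
Later of the two: 10 July 2020.

July 10, 2020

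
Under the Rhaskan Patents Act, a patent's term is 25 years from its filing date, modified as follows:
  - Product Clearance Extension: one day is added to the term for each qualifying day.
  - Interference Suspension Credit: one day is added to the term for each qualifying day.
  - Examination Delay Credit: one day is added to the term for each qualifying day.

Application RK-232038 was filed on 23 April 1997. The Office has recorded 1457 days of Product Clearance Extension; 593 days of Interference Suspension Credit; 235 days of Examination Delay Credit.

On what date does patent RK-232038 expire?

July 25, 2028

Base term: filing date + 25 years → 23 April 2022.
Product Clearance Extension: +1457 days → 19 April 2026.
Interference Suspension Credit: +593 days → 3 December 2027.
Examination Delay Credit: +235 days → 25 July 2028.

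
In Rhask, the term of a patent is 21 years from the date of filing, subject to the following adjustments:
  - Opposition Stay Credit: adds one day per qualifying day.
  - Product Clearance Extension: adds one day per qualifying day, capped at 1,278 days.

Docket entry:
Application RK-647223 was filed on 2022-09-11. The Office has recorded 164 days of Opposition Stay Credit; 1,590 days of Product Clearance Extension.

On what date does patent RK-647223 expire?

August 23, 2047

Base term: filing date + 21 years → 11 September 2043.
Opposition Stay Credit: +164 days → 22 February 2044.
Product Clearance Extension: 1590 days claimed exceeds the 1278-day cap, so +1278 days → 23 August 2047.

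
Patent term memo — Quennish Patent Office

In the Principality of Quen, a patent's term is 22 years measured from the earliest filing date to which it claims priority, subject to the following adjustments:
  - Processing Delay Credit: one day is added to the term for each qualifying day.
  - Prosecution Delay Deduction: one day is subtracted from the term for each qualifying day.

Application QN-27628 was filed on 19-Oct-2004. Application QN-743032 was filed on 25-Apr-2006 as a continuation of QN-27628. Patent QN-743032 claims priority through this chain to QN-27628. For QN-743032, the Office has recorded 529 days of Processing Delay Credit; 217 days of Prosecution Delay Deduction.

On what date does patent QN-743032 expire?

August 27, 2027

Earliest priority filing: 19 October 2004.
Base term: 19 October 2004 + 22 years → 19 October 2026.
Processing Delay Credit: +529 days → 31 March 2028.
Prosecution Delay Deduction: −217 days → 27 August 2027.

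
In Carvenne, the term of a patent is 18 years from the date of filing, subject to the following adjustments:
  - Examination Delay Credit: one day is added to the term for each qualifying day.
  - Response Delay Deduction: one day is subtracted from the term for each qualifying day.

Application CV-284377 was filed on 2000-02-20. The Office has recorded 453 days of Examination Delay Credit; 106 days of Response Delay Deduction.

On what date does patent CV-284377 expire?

Base term: filing date + 18 years → 20 February 2018.
Examination Delay Credit: +453 days → 19 May 2019.
Response Delay Deduction: −106 days → 2 February 2019.

2019-02-02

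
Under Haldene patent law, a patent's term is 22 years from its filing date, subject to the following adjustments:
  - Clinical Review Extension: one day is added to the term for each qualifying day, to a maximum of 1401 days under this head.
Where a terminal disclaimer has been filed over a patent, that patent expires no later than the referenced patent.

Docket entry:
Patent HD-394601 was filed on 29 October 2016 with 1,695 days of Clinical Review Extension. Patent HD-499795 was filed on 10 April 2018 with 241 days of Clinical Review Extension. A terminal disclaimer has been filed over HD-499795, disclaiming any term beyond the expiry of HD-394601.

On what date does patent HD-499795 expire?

Natural term of HD-499795:
  Base: filing + 22 years → 10 April 2040.
  Clinical Review Extension: 241 days (within the 1401-day cap) → +241 days → 7 December 2040.
Expiry of referenced patent HD-394601:
  Base: filing + 22 years → 29 October 2038.
  Clinical Review Extension: 1695 days claimed exceeds the 1401-day cap, so +1401 days → 30 August 2042.
Terminal disclaimer: HD-499795 expires on the earlier of 7 December 2040 and 30 August 2042.

2040-12-07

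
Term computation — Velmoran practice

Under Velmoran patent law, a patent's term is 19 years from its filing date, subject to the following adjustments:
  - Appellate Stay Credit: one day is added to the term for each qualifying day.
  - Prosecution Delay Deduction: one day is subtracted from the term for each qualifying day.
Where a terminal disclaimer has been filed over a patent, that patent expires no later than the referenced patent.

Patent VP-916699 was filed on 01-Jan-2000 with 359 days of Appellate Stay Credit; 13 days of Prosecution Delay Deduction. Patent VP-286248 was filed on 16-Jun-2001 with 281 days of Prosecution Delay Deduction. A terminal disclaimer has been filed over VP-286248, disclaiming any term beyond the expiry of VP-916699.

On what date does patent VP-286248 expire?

Natural term of VP-286248:
  Base: filing + 19 years → 16 June 2020.
  Prosecution Delay Deduction: −281 days → 9 September 2019.
Expiry of referenced patent VP-916699:
  Base: filing + 19 years → 1 January 2019.
  Appellate Stay Credit: +359 days → 26 December 2019.
  Prosecution Delay Deduction: −13 days → 13 December 2019.
Terminal disclaimer: VP-286248 expires on the earlier of 9 September 2019 and 13 December 2019.

2019-09-09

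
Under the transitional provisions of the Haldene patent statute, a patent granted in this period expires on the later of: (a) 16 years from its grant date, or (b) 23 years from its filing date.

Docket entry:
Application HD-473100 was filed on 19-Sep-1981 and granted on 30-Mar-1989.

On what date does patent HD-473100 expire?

March 30, 2005

(a) grant + 16 years → 30 March 2005.
(b) filing + 23 years → 19 September 2004.
Later of the two: 30 March 2005.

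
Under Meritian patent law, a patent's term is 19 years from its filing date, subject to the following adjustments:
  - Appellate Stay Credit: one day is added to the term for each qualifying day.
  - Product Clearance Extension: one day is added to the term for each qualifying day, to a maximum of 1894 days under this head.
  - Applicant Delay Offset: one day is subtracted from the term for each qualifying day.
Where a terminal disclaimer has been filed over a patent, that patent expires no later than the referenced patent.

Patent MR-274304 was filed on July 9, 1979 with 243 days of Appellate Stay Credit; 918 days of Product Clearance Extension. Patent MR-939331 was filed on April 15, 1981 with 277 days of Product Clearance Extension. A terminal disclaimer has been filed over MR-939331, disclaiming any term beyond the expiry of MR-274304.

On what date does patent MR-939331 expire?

January 17, 2001

Natural term of MR-939331:
  Base: filing + 19 years → 15 April 2000.
  Product Clearance Extension: 277 days (within the 1894-day cap) → +277 days → 17 January 2001.
Expiry of referenced patent MR-274304:
  Base: filing + 19 years → 9 July 1998.
  Appellate Stay Credit: +243 days → 9 March 1999.
  Product Clearance Extension: 918 days (within the 1894-day cap) → +918 days → 12 September 2001.
Terminal disclaimer: MR-939331 expires on the earlier of 17 January 2001 and 12 September 2001.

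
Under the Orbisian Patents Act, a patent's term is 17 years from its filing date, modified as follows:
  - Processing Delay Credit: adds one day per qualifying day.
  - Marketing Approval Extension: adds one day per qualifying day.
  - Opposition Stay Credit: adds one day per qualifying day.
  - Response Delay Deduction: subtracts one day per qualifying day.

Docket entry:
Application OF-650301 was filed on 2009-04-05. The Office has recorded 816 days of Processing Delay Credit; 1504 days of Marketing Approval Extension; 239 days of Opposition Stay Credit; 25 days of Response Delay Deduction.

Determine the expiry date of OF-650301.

March 13, 2033

Base term: filing date + 17 years → 5 April 2026.
Processing Delay Credit: +816 days → 29 June 2028.
Marketing Approval Extension: +1504 days → 11 August 2032.
Opposition Stay Credit: +239 days → 7 April 2033.
Response Delay Deduction: −25 days → 13 March 2033.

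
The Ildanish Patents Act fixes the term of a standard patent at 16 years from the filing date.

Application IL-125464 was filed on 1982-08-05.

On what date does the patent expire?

Filing date + 16 years → 5 August 1998.

1998-08-05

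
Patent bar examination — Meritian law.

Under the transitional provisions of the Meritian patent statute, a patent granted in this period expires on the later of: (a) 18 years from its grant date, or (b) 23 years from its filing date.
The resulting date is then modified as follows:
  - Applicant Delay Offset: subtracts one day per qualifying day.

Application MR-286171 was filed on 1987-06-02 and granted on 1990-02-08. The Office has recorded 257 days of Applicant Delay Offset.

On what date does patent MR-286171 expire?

2009-09-18

(a) grant + 18 years → 8 February 2008.
(b) filing + 23 years → 2 June 2010.
Later of the two: 2 June 2010.
Applicant Delay Offset: −257 days → 18 September 2009.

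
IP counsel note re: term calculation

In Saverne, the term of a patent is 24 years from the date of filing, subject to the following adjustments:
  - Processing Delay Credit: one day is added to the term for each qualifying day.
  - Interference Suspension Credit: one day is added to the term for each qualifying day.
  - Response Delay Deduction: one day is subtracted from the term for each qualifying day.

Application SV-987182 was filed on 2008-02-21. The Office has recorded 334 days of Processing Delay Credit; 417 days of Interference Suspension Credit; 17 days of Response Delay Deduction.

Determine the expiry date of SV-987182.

2034-02-24

Base term: filing date + 24 years → 21 February 2032.
Processing Delay Credit: +334 days → 20 January 2033.
Interference Suspension Credit: +417 days → 13 March 2034.
Response Delay Deduction: −17 days → 24 February 2034.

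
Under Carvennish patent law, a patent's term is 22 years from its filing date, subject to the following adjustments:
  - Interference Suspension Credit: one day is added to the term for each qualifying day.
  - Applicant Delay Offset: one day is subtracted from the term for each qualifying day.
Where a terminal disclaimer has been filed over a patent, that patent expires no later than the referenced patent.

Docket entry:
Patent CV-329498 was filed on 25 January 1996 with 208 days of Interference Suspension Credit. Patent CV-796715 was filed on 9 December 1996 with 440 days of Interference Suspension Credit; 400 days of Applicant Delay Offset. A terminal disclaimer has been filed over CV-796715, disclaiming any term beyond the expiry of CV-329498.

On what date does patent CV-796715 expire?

August 21, 2018

Natural term of CV-796715:
  Base: filing + 22 years → 9 December 2018.
  Interference Suspension Credit: +440 days → 22 February 2020.
  Applicant Delay Offset: −400 days → 18 January 2019.
Expiry of referenced patent CV-329498:
  Base: filing + 22 years → 25 January 2018.
  Interference Suspension Credit: +208 days → 21 August 2018.
Terminal disclaimer: CV-796715 expires on the earlier of 18 January 2019 and 21 August 2018.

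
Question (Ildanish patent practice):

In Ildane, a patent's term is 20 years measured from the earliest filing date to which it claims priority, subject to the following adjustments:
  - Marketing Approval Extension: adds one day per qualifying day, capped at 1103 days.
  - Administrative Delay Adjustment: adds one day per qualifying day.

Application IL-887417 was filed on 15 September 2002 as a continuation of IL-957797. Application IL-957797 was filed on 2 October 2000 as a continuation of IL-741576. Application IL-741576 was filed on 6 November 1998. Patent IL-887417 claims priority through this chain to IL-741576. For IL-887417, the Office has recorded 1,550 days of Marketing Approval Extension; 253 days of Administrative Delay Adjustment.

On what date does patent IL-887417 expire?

Earliest priority filing: 6 November 1998.
Base term: 6 November 1998 + 20 years → 6 November 2018.
Marketing Approval Extension: 1550 days claimed exceeds the 1103-day cap, so +1103 days → 13 November 2021.
Administrative Delay Adjustment: +253 days → 24 July 2022.

July 24, 2022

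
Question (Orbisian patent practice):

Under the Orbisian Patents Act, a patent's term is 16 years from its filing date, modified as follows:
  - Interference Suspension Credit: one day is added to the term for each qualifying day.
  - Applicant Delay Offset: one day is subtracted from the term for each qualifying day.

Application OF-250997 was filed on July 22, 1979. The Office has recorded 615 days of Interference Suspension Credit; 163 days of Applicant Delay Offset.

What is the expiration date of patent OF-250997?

Base term: filing date + 16 years → 22 July 1995.
Interference Suspension Credit: +615 days → 28 March 1997.
Applicant Delay Offset: −163 days → 16 October 1996.

1996-10-16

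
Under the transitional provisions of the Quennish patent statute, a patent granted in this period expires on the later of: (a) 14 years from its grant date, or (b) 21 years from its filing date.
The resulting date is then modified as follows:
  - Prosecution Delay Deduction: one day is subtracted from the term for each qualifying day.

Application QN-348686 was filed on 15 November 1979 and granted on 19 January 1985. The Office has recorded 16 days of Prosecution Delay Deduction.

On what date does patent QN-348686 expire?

October 30, 2000

(a) grant + 14 years → 19 January 1999.
(b) filing + 21 years → 15 November 2000.
Later of the two: 15 November 2000.
Prosecution Delay Deduction: −16 days → 30 October 2000.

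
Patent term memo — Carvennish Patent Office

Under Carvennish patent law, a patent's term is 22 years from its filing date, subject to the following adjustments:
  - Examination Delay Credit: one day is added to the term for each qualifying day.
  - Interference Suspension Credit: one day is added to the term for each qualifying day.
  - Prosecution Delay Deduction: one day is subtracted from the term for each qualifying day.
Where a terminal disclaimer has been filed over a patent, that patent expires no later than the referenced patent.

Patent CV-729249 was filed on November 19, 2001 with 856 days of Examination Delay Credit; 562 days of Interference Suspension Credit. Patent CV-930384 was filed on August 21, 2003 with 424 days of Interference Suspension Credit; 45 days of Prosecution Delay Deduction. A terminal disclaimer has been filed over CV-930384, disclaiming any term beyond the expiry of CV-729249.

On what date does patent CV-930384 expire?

September 4, 2026

Natural term of CV-930384:
  Base: filing + 22 years → 21 August 2025.
  Interference Suspension Credit: +424 days → 19 October 2026.
  Prosecution Delay Deduction: −45 days → 4 September 2026.
Expiry of referenced patent CV-729249:
  Base: filing + 22 years → 19 November 2023.
  Examination Delay Credit: +856 days → 24 March 2026.
  Interference Suspension Credit: +562 days → 7 October 2027.
Terminal disclaimer: CV-930384 expires on the earlier of 4 September 2026 and 7 October 2027.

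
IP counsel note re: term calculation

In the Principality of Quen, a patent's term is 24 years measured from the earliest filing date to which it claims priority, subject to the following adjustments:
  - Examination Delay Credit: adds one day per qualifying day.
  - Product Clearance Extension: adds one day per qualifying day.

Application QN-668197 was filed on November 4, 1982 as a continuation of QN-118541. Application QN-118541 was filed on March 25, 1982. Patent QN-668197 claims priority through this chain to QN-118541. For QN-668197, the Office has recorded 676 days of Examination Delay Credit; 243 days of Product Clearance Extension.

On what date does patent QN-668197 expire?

September 29, 2008

Earliest priority filing: 25 March 1982.
Base term: 25 March 1982 + 24 years → 25 March 2006.
Examination Delay Credit: +676 days → 30 January 2008.
Product Clearance Extension: +243 days → 29 September 2008.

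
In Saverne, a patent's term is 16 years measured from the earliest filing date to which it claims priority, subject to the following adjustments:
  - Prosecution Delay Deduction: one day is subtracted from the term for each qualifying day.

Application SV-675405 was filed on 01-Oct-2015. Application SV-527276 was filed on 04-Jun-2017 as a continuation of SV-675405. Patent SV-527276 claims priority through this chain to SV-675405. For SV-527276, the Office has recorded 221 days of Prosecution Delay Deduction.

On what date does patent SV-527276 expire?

February 22, 2031

Earliest priority filing: 1 October 2015.
Base term: 1 October 2015 + 16 years → 1 October 2031.
Prosecution Delay Deduction: −221 days → 22 February 2031.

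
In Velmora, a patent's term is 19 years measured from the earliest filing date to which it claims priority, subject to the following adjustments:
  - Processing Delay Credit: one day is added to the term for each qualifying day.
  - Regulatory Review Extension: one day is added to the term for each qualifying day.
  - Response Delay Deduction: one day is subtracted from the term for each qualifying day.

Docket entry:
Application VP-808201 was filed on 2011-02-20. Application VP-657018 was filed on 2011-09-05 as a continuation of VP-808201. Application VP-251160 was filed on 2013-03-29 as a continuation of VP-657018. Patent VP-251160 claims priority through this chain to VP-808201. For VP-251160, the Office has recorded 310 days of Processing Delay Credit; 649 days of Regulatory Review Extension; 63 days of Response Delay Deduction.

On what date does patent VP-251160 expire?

Earliest priority filing: 20 February 2011.
Base term: 20 February 2011 + 19 years → 20 February 2030.
Processing Delay Credit: +310 days → 27 December 2030.
Regulatory Review Extension: +649 days → 6 October 2032.
Response Delay Deduction: −63 days → 4 August 2032.

August 4, 2032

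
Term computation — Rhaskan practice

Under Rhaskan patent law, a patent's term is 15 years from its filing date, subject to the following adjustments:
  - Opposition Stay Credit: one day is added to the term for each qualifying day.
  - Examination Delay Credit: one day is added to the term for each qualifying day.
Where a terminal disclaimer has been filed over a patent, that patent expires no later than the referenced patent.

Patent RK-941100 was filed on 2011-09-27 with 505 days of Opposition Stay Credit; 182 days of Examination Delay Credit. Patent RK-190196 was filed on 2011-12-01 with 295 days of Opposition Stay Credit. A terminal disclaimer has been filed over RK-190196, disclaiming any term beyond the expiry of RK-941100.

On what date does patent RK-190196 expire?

2027-09-22

Natural term of RK-190196:
  Base: filing + 15 years → 1 December 2026.
  Opposition Stay Credit: +295 days → 22 September 2027.
Expiry of referenced patent RK-941100:
  Base: filing + 15 years → 27 September 2026.
  Opposition Stay Credit: +505 days → 14 February 2028.
  Examination Delay Credit: +182 days → 14 August 2028.
Terminal disclaimer: RK-190196 expires on the earlier of 22 September 2027 and 14 August 2028.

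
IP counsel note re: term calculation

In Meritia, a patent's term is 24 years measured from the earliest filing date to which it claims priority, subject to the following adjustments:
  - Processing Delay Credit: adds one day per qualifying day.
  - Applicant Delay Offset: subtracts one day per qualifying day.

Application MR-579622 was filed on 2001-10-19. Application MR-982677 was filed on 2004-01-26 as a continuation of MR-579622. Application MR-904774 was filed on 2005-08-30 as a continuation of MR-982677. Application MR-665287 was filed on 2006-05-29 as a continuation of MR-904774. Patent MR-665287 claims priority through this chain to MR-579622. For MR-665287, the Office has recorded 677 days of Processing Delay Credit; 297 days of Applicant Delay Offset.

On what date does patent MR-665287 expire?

November 3, 2026

Earliest priority filing: 19 October 2001.
Base term: 19 October 2001 + 24 years → 19 October 2025.
Processing Delay Credit: +677 days → 27 August 2027.
Applicant Delay Offset: −297 days → 3 November 2026.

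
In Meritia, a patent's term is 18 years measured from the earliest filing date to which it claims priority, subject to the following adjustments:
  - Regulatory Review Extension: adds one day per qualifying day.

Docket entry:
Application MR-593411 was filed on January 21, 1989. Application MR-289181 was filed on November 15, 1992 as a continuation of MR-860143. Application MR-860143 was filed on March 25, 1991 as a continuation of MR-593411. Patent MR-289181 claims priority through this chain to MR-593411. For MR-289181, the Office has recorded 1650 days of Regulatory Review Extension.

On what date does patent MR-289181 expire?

Earliest priority filing: 21 January 1989.
Base term: 21 January 1989 + 18 years → 21 January 2007.
Regulatory Review Extension: +1650 days → 29 July 2011.

July 29, 2011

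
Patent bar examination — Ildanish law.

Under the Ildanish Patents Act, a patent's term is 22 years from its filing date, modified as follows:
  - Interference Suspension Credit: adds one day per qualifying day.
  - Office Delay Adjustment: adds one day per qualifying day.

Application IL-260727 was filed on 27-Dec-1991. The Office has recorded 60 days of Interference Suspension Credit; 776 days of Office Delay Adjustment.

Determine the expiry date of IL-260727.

Base term: filing date + 22 years → 27 December 2013.
Interference Suspension Credit: +60 days → 25 February 2014.
Office Delay Adjustment: +776 days → 11 April 2016.

2016-04-11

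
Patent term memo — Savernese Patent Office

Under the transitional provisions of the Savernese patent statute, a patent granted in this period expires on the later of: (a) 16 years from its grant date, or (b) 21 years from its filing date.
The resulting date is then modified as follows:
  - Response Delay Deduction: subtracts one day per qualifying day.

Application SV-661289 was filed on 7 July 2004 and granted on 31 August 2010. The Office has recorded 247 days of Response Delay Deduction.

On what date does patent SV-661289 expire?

December 27, 2025

(a) grant + 16 years → 31 August 2026.
(b) filing + 21 years → 7 July 2025.
Later of the two: 31 August 2026.
Response Delay Deduction: −247 days → 27 December 2025.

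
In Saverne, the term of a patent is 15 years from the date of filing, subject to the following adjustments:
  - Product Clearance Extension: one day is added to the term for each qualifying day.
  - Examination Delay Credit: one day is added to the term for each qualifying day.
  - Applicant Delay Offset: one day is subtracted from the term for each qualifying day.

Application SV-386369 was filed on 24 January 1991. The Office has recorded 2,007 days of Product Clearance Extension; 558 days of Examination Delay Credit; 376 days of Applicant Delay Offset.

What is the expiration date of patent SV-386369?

Base term: filing date + 15 years → 24 January 2006.
Product Clearance Extension: +2007 days → 24 July 2011.
Examination Delay Credit: +558 days → 1 February 2013.
Applicant Delay Offset: −376 days → 22 January 2012.

2012-01-22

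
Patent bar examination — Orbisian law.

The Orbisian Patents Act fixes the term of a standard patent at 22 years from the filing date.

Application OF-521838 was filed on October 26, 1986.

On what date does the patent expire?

Filing date + 22 years → 26 October 2008.

October 26, 2008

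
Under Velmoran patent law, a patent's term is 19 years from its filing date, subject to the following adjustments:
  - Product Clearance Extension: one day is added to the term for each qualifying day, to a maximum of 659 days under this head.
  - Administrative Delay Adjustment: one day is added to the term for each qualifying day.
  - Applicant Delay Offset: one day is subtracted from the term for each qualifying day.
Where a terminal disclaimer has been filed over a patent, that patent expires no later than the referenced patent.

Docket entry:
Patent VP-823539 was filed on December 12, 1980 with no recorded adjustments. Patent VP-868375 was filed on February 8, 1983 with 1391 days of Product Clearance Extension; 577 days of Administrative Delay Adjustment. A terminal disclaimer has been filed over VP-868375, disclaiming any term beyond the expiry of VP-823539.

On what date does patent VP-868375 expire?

1999-12-12

Natural term of VP-868375:
  Base: filing + 19 years → 8 February 2002.
  Product Clearance Extension: 1391 days claimed exceeds the 659-day cap, so +659 days → 29 November 2003.
  Administrative Delay Adjustment: +577 days → 28 June 2005.
Expiry of referenced patent VP-823539:
  Base: filing + 19 years → 12 December 1999.
Terminal disclaimer: VP-868375 expires on the earlier of 28 June 2005 and 12 December 1999.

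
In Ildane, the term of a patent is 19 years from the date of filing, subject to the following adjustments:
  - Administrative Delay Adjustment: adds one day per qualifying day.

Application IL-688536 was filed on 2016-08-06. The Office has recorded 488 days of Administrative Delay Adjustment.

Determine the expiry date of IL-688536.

2036-12-06

Base term: filing date + 19 years → 6 August 2035.
Administrative Delay Adjustment: +488 days → 6 December 2036.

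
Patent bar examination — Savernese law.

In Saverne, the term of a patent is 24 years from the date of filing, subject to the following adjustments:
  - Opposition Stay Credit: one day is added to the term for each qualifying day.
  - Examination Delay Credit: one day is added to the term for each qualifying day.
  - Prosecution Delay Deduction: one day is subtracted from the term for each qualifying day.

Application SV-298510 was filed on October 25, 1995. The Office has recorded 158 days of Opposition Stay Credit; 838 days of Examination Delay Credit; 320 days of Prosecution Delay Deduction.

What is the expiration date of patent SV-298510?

Base term: filing date + 24 years → 25 October 2019.
Opposition Stay Credit: +158 days → 31 March 2020.
Examination Delay Credit: +838 days → 17 July 2022.
Prosecution Delay Deduction: −320 days → 31 August 2021.

2021-08-31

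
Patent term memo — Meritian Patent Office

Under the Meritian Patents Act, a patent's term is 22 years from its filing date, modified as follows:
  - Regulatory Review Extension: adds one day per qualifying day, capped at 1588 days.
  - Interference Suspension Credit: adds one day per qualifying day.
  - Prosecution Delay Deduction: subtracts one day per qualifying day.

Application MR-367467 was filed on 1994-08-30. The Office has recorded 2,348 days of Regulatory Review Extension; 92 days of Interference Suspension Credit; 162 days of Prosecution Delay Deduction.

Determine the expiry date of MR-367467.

2020-10-26

Base term: filing date + 22 years → 30 August 2016.
Regulatory Review Extension: 2348 days claimed exceeds the 1588-day cap, so +1588 days → 4 January 2021.
Interference Suspension Credit: +92 days → 6 April 2021.
Prosecution Delay Deduction: −162 days → 26 October 2020.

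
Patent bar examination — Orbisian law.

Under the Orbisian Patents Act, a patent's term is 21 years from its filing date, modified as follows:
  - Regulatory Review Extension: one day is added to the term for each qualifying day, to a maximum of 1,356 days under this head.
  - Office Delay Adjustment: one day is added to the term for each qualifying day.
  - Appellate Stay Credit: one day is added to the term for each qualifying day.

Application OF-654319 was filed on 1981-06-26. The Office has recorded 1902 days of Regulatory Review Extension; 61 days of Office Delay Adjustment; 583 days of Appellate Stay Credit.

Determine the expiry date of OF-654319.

Base term: filing date + 21 years → 26 June 2002.
Regulatory Review Extension: 1902 days claimed exceeds the 1356-day cap, so +1356 days → 13 March 2006.
Office Delay Adjustment: +61 days → 13 May 2006.
Appellate Stay Credit: +583 days → 17 December 2007.

2007-12-17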